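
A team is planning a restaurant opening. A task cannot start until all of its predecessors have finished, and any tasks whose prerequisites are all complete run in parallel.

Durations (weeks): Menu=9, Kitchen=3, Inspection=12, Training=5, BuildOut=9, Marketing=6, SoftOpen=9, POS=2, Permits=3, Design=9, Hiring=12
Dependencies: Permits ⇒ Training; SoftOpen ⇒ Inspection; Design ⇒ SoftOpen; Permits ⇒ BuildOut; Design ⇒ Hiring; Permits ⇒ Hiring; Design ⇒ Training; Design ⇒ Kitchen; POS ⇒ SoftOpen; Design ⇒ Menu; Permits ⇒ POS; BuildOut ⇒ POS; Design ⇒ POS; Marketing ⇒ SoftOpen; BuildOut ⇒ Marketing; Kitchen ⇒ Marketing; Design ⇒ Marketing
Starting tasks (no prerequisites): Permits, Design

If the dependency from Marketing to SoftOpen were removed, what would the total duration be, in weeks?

35

Original critical path: Permits→BuildOut→Marketing→SoftOpen→Inspection = 3+9+6+9+12 = 39 ⇒ 39 weeks.
Without Marketing→SoftOpen, SoftOpen's earliest start moves from 18 to 14.
New critical path: Permits→BuildOut→POS→SoftOpen→Inspection = 3+9+2+9+12 = 35 ⇒ 35 weeks.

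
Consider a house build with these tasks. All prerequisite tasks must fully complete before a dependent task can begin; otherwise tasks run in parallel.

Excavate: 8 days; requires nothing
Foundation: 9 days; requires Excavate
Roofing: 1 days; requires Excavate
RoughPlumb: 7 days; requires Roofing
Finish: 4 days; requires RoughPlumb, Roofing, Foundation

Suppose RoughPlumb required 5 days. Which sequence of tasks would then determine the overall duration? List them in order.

Excavate, Foundation, Finish

Critical path before the change: Excavate→Foundation→Finish = 8+9+4 = 21 giving 21 days.
RoughPlumb has 1 day of float (longest path through it is 20).
That remains the longest chain; total 21 days.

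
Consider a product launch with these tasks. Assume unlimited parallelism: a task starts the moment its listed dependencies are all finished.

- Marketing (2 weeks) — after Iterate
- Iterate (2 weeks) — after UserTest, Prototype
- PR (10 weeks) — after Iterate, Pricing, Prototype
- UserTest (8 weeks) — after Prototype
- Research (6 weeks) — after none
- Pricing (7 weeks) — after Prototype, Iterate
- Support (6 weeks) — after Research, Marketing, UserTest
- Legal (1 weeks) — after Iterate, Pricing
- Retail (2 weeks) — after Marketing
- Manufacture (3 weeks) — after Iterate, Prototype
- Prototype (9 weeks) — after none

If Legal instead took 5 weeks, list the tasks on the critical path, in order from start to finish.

Prototype, UserTest, Iterate, Pricing, PR

The binding path is Prototype→UserTest→Iterate→Pricing→PR = 9+8+2+7+10 = 36; finish at 36 weeks.
Legal is off the critical path — its longest chain is 27 weeks, giving 9 of slack.
That remains the longest chain; total 36 weeks.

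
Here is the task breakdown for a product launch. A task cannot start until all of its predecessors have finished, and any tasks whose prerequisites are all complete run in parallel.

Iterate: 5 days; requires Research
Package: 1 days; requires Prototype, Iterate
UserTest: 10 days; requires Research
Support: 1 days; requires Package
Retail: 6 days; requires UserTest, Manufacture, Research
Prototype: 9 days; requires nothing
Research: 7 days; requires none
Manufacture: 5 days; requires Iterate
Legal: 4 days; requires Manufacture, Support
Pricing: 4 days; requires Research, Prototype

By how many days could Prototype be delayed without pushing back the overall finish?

Critical path: Research→UserTest→Retail = 7+10+6 = 23, so the finish is 23 days.
Longest path through Prototype: 15 days (earliest finish 9, latest finish 17).
Float = 23 − 15 = 8.

8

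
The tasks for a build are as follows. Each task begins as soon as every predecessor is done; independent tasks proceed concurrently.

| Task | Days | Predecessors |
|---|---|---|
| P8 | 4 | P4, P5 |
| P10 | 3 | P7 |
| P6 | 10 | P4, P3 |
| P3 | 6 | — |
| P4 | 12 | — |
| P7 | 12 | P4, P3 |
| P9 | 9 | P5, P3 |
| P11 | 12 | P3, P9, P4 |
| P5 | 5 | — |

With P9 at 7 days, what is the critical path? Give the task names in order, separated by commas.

Baseline: P3→P9→P11 = 6+9+12 = 27 → 27 days.
P9 lies on that path, so at 7 days the path becomes 25 days.
The binding chain switches to P4→P7→P10 = 12+12+3 = 27; finish 27 days.

P4, P7, P10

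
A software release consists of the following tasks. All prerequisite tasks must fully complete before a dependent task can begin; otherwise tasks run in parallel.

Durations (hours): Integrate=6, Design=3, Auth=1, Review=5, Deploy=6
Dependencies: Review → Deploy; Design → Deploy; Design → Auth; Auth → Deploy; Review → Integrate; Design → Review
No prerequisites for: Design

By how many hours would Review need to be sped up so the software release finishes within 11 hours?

3

Current finish: 14 hours; target: 11.
Review is on every critical path, so each hour cut from Review cuts the finish by one (this holds down to a finish of 10).
Need 14 − 11 = 3 hours off Review → Review becomes 2 hours, finish becomes 11.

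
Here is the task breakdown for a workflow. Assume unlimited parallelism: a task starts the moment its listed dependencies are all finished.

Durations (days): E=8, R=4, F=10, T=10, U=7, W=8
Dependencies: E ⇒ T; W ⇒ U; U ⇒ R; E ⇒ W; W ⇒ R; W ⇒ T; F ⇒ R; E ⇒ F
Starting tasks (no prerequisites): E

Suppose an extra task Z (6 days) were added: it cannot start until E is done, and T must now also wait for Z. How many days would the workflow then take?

Originally the workflow takes 27 days.
With Z inserted, T now waits for max(W, E, Z).
New critical path: E→W→U→R = 8+8+7+4 = 27 ⇒ 27 days.

27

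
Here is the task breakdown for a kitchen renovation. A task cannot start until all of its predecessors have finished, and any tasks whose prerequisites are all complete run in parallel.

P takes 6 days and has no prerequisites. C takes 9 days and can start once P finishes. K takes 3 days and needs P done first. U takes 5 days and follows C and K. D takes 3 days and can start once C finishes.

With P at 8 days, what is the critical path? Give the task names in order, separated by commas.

P, C, U

The binding path is P→C→U = 6+9+5 = 20; finish at 20 days.
P is on the critical path; changing it to 8 makes that path 22 days.
That remains the longest chain; total 22 days.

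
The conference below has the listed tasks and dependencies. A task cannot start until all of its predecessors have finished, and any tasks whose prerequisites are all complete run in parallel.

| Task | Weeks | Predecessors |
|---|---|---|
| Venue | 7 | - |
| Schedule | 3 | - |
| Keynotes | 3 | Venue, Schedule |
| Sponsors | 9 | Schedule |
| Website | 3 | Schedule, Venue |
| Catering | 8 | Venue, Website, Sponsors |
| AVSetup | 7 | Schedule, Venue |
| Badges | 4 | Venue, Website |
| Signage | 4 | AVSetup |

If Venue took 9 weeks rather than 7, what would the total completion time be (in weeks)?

Critical path before the change: Schedule→Sponsors→Catering = 3+9+8 = 20 giving 20 weeks.
Venue is off the critical path — its longest chain is 18 weeks, giving 2 of slack.
New critical path: Venue→Website→Catering = 9+3+8 = 20 ⇒ 20 weeks.

20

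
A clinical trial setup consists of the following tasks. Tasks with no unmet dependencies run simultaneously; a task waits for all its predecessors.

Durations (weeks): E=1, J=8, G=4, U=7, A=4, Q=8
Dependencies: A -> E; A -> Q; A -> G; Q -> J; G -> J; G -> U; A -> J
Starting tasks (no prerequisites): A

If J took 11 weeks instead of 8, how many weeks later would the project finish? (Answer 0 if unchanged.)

3

As given, the longest chain is A→Q→J = 4+8+8 = 20, so the finish is 20 weeks.
Since J is critical, the +3 change carries straight to that chain (now 23 weeks).
That remains the longest chain; total 23 weeks.
Change in finish: 23 − 20 = +3 weeks.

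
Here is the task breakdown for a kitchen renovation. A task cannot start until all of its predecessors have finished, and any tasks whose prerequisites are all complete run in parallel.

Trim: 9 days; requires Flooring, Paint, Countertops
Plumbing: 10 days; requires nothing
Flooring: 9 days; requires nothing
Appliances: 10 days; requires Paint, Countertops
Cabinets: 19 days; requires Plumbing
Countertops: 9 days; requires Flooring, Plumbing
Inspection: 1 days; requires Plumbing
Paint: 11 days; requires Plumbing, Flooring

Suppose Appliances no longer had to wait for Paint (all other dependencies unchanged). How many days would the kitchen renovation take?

Original critical path: Plumbing→Paint→Appliances = 10+11+10 = 31 ⇒ 31 days.
Without Paint→Appliances, Appliances's earliest start moves from 21 to 19.
New critical path: Plumbing→Paint→Trim = 10+11+9 = 30 ⇒ 30 days.

30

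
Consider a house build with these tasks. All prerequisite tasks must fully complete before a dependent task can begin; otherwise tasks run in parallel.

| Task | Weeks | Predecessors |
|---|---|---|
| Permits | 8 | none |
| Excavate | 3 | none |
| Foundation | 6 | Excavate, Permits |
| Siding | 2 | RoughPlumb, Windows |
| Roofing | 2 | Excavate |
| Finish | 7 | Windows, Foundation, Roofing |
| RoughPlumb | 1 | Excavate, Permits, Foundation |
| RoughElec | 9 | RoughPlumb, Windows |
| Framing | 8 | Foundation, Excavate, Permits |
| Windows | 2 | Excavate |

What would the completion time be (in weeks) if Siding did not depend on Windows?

With the dependency in place, Permits→Foundation→RoughPlumb→RoughElec = 8+6+1+9 = 24 sets the finish at 24 weeks.
Dropping Windows→Siding doesn't change Siding's earliest start (15); another predecessor still binds.
New critical path: Permits→Foundation→RoughPlumb→RoughElec = 8+6+1+9 = 24 ⇒ 24 weeks.

24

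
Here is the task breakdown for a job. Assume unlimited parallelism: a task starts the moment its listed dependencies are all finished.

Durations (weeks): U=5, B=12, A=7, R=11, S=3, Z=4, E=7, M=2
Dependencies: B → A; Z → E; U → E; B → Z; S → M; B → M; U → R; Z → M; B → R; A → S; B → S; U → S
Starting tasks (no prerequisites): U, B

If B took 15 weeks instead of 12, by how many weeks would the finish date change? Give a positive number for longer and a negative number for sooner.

3

Baseline: B→A→S→M = 12+7+3+2 = 24 → 24 weeks.
B is on the critical path; changing it to 15 makes that path 27 weeks.
That remains the longest chain; total 27 weeks.
Change in finish: 27 − 24 = +3 weeks.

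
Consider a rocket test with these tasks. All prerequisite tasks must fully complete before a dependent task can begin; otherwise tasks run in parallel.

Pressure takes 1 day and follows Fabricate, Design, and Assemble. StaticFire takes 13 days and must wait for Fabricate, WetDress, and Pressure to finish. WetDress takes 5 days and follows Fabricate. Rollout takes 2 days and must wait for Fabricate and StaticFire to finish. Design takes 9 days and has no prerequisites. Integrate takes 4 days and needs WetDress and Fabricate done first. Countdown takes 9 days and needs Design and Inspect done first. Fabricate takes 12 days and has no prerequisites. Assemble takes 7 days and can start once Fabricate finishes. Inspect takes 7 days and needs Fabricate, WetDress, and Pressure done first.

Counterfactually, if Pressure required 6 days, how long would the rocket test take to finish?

Actual critical path: Fabricate→Assemble→Pressure→Inspect→Countdown = 12+7+1+7+9 = 36 ⇒ 36 days.
Since Pressure is critical, the +5 change carries straight to that chain (now 41 days).
That remains the longest chain; total 41 days.

41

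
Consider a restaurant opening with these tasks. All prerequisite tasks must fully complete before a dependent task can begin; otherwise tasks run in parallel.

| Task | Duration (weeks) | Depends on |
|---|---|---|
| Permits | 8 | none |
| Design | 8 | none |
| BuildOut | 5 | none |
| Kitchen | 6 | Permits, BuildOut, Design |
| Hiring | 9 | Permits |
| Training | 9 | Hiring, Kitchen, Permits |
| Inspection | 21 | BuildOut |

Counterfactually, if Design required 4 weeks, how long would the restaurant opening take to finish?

The binding path is Permits→Hiring→Training = 8+9+9 = 26; finish at 26 weeks.
Design has 3 weeks of float (longest path through it is 23).
No other chain overtakes it, so the finish is 26 weeks.

26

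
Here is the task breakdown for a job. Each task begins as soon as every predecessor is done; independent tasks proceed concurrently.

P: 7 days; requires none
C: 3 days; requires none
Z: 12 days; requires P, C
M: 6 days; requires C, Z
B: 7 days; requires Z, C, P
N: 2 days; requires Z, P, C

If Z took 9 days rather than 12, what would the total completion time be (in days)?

23

Critical path before the change: P→Z→B = 7+12+7 = 26 giving 26 days.
Since Z is critical, the -3 change carries straight to that chain (now 23 days).
The critical path is still P→Z→B; finish is now 23 days.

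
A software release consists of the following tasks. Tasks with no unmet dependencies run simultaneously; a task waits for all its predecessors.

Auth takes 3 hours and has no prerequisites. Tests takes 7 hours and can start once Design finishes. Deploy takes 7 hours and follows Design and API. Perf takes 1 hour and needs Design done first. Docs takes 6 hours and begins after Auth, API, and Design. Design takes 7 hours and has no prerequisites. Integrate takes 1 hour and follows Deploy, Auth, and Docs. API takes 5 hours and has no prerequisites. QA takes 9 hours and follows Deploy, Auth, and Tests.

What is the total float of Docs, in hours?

9

The longest chain is Design→Tests→QA = 7+7+9 = 23; overall finish 23 hours.
Docs finishes as early as 13 and must finish by 22.
Slack of Docs = 16 − 7 = 9 hours.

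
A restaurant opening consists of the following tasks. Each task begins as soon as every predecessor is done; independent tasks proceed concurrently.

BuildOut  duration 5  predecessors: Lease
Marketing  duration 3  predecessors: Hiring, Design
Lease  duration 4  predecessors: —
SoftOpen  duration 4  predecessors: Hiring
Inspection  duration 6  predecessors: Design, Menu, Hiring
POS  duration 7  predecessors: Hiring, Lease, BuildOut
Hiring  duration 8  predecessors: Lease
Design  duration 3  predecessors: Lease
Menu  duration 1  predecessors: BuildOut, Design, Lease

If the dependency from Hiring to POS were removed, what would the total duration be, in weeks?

18

Before: longest chain Lease→Hiring→POS = 4+8+7 = 19, finish 19.
Without Hiring→POS, POS's earliest start moves from 12 to 9.
New critical path: Lease→Hiring→Inspection = 4+8+6 = 18 ⇒ 18 weeks.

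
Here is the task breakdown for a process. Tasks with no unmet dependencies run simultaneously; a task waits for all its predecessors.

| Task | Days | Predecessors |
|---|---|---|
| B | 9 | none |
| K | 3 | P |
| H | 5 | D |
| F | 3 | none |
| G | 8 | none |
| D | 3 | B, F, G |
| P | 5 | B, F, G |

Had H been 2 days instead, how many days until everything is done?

The binding path is B→D→H = 9+3+5 = 17; finish at 17 days.
H is on the critical path; changing it to 2 makes that path 14 days.
The binding chain switches to B→P→K = 9+5+3 = 17; finish 17 days.

17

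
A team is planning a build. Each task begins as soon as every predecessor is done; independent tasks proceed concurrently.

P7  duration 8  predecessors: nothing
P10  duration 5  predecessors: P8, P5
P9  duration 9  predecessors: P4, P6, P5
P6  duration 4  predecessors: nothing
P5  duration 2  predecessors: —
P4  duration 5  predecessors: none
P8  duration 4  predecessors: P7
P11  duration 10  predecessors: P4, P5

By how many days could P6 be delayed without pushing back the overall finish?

4

Critical path: P7→P8→P10 = 8+4+5 = 17, so the finish is 17 days.
The longest chain containing P6 totals 13 days.
Slack of P6 = 4 − 0 = 4 days.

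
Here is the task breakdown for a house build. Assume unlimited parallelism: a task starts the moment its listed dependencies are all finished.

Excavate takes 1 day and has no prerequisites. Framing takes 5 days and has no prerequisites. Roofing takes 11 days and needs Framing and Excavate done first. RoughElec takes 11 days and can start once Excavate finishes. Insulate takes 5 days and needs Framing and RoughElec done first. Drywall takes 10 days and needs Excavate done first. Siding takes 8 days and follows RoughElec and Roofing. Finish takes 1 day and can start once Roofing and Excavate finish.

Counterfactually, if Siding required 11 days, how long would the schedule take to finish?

27

Actual critical path: Framing→Roofing→Siding = 5+11+8 = 24 ⇒ 24 days.
Since Siding is critical, the +3 change carries straight to that chain (now 27 days).
The critical path is still Framing→Roofing→Siding; finish is now 27 days.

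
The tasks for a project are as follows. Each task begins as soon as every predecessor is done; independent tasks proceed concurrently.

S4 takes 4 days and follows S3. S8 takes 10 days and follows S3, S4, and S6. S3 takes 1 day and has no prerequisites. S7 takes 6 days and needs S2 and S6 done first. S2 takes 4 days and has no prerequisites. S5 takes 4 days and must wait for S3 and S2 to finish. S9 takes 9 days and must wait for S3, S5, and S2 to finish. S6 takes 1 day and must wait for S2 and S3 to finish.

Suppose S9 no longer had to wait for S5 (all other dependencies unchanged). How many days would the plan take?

Before: longest chain S2→S5→S9 = 4+4+9 = 17, finish 17.
Without S5→S9, S9's earliest start moves from 8 to 4.
New critical path: S2→S6→S8 = 4+1+10 = 15 ⇒ 15 days.

15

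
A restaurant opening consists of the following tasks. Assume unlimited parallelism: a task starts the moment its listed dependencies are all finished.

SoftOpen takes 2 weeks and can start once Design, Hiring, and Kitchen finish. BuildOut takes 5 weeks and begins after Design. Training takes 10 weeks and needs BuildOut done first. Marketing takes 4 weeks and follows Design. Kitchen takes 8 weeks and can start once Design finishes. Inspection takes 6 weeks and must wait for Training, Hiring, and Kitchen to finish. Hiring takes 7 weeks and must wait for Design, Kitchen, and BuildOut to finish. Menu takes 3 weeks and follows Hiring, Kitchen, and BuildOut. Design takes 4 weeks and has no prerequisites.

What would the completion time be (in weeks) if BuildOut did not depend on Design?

25

Original critical path: Design→BuildOut→Training→Inspection = 4+5+10+6 = 25 ⇒ 25 weeks.
Without Design→BuildOut, BuildOut's earliest start moves from 4 to 0.
After: Design→Kitchen→Hiring→Inspection = 4+8+7+6 = 25 → 25 weeks.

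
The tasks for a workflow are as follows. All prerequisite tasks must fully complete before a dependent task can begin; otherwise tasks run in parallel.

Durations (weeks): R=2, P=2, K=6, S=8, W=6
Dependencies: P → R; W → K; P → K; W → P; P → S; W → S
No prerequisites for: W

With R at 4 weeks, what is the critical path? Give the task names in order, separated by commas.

The binding path is W→P→S = 6+2+8 = 16; finish at 16 weeks.
R is off the critical path — its longest chain is 10 weeks, giving 6 of slack.
No other chain overtakes it, so the finish is 16 weeks.

W, P, S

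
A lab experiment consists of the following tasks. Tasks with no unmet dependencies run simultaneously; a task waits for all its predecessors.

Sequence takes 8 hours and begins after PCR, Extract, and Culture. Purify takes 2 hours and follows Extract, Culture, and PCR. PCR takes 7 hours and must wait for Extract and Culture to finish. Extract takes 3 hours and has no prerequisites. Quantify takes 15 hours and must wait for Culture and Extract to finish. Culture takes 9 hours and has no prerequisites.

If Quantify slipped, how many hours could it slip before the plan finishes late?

Culture→PCR→Sequence = 9+7+8 = 24 sets the makespan at 24 hours.
The longest chain containing Quantify totals 24 hours.
Slack of Quantify = 9 − 9 = 0 hours.

0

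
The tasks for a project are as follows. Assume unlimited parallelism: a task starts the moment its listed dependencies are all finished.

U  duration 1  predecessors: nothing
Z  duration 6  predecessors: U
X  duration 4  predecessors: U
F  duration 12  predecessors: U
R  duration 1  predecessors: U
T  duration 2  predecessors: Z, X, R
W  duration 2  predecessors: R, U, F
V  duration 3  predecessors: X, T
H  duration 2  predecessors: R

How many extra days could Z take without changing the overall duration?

U→F→W = 1+12+2 = 15 sets the makespan at 15 days.
Longest path through Z: 12 days (earliest finish 7, latest finish 10).
Float = 15 − 12 = 3.

3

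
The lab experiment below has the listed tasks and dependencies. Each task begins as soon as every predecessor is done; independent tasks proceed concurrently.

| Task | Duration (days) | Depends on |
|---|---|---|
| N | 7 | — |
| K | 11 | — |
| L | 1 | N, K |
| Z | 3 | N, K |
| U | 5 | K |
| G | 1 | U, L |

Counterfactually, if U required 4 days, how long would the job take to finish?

16

Actual critical path: K→U→G = 11+5+1 = 17 ⇒ 17 days.
U lies on that path, so at 4 days the path becomes 16 days.
The critical path is still K→U→G; finish is now 16 days.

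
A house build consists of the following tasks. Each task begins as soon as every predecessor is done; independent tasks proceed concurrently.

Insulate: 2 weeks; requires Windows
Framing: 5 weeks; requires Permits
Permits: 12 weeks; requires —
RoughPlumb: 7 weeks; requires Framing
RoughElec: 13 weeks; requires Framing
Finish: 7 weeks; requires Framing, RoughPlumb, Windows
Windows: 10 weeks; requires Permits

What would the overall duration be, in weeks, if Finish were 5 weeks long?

30

Actual critical path: Permits→Framing→RoughPlumb→Finish = 12+5+7+7 = 31 ⇒ 31 weeks.
Since Finish is critical, the -2 change carries straight to that chain (now 29 weeks).
New critical path: Permits→Framing→RoughElec = 12+5+13 = 30 ⇒ 30 weeks.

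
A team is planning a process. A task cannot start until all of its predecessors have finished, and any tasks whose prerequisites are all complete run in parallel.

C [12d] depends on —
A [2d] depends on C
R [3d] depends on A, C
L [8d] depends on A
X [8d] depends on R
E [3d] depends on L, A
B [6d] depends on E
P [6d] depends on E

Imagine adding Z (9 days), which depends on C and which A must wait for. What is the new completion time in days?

40

Originally the schedule takes 31 days.
With Z inserted, A now waits for max(C, Z).
New critical path: C→Z→A→L→E→B = 12+9+2+8+3+6 = 40 ⇒ 40 days.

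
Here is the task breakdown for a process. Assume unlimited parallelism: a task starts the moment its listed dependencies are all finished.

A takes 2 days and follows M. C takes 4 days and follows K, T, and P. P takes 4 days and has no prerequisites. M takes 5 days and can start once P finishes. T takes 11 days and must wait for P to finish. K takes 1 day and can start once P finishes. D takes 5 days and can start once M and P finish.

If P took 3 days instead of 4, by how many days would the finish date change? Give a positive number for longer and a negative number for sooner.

-1

As given, the longest chain is P→T→C = 4+11+4 = 19, so the finish is 19 days.
P lies on that path, so at 3 days the path becomes 18 days.
No other chain overtakes it, so the finish is 18 days.
Change in finish: 18 − 19 = -1 days.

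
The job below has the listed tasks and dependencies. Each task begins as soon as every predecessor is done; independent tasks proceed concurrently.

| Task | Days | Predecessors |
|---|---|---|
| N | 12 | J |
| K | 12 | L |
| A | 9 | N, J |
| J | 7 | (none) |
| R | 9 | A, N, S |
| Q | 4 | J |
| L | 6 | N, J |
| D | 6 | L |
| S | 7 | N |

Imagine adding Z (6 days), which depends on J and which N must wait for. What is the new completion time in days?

43

Originally the plan takes 37 days.
With Z inserted, N now waits for max(J, Z).
New critical path: J→Z→N→L→K = 7+6+12+6+12 = 43 ⇒ 43 days.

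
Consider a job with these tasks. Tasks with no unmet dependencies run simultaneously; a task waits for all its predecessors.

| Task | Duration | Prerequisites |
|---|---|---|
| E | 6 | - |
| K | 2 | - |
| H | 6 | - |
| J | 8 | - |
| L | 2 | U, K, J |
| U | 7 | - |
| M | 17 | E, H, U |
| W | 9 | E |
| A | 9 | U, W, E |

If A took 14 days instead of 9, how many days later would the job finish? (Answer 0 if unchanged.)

5

Actual critical path: E→W→A = 6+9+9 = 24 ⇒ 24 days.
Since A is critical, the +5 change carries straight to that chain (now 29 days).
The critical path is still E→W→A; finish is now 29 days.
Change in finish: 29 − 24 = +5 days.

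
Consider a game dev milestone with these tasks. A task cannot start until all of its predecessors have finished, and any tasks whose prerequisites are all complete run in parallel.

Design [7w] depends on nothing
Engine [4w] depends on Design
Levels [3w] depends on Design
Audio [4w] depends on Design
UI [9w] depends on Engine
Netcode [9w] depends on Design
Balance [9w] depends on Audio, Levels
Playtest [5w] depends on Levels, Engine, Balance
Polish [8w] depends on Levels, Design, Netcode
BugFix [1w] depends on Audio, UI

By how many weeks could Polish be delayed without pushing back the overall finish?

1

Design→Audio→Balance→Playtest = 7+4+9+5 = 25 sets the makespan at 25 weeks.
Polish finishes as early as 24 and must finish by 25.
So Polish can slip 25 − 24 = 1 week.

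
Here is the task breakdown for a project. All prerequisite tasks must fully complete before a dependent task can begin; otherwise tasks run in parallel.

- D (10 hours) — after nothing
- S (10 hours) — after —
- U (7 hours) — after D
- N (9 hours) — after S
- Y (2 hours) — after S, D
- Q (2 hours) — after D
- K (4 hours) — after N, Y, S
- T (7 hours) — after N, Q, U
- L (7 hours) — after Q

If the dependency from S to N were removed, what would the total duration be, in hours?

24

With the dependency in place, S→N→T = 10+9+7 = 26 sets the finish at 26 hours.
Without S→N, N's earliest start moves from 10 to 0.
New critical path: D→U→T = 10+7+7 = 24 ⇒ 24 hours.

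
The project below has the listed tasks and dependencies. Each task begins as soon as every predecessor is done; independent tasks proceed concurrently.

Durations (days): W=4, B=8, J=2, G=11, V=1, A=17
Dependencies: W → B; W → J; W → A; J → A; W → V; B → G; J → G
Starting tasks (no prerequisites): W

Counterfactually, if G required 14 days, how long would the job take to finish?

Actual critical path: W→B→G = 4+8+11 = 23 ⇒ 23 days.
G lies on that path, so at 14 days the path becomes 26 days.
The critical path is still W→B→G; finish is now 26 days.

26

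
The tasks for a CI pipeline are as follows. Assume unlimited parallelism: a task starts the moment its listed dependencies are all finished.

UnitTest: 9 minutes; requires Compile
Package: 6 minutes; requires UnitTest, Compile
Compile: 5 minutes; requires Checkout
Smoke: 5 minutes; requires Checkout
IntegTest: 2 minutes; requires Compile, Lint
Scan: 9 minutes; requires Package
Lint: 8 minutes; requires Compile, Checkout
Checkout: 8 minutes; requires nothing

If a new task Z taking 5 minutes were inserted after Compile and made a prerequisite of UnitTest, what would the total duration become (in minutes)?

Originally the job takes 37 minutes.
With Z inserted, UnitTest now waits for max(Compile, Z).
New critical path: Checkout→Compile→Z→UnitTest→Package→Scan = 8+5+5+9+6+9 = 42 ⇒ 42 minutes.

42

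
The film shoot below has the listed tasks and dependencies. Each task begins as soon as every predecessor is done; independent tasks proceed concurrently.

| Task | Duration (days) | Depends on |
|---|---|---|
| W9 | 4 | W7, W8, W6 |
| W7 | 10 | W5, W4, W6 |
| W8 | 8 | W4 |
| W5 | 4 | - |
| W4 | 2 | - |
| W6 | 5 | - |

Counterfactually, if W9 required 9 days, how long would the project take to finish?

24

The binding path is W6→W7→W9 = 5+10+4 = 19; finish at 19 days.
W9 lies on that path, so at 9 days the path becomes 24 days.
That remains the longest chain; total 24 days.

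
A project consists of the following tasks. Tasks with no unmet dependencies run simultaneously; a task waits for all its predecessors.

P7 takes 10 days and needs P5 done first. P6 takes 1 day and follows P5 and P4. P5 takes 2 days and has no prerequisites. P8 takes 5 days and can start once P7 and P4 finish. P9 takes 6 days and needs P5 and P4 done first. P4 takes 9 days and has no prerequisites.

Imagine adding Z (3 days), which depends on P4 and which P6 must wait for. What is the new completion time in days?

17

Originally the job takes 17 days.
With Z inserted, P6 now waits for max(P5, P4, Z).
New critical path: P5→P7→P8 = 2+10+5 = 17 ⇒ 17 days.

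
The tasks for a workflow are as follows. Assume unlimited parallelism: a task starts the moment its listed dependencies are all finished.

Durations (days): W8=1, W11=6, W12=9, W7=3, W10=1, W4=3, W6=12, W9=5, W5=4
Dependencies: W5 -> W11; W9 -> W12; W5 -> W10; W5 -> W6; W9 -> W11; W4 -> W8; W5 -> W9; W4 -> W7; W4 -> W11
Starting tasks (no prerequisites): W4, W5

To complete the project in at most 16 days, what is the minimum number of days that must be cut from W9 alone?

Current finish: 18 days; target: 16.
W9 is on every critical path, so each day cut from W9 cuts the finish by one (this holds down to a finish of 16).
Need 18 − 16 = 2 days off W9 → W9 becomes 3 days, finish becomes 16.

2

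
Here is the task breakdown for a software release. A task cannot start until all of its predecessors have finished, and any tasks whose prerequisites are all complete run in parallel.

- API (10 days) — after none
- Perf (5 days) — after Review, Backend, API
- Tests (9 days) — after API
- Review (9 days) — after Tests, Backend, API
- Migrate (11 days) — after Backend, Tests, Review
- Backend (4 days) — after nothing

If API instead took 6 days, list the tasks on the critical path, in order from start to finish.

API, Tests, Review, Migrate

As given, the longest chain is API→Tests→Review→Migrate = 10+9+9+11 = 39, so the finish is 39 days.
Since API is critical, the -4 change carries straight to that chain (now 35 days).
The critical path is still API→Tests→Review→Migrate; finish is now 35 days.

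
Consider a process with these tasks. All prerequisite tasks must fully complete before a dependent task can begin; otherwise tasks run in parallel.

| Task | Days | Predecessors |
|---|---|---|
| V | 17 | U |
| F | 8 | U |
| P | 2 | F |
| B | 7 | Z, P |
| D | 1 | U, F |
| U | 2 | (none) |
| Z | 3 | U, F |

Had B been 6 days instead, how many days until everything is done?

Actual critical path: U→F→Z→B = 2+8+3+7 = 20 ⇒ 20 days.
B is on the critical path; changing it to 6 makes that path 19 days.
The critical path is still U→F→Z→B; finish is now 19 days.

19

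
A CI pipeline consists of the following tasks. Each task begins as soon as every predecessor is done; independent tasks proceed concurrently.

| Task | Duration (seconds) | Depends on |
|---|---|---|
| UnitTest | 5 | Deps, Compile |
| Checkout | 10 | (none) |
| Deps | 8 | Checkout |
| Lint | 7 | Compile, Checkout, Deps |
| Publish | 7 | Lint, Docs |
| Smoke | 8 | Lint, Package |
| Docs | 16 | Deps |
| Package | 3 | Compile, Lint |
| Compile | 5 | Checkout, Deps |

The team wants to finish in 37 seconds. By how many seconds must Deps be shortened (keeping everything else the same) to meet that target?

Current finish: 41 seconds; target: 37.
Deps is on every critical path, so each second cut from Deps cuts the finish by one (this holds down to a finish of 34).
Need 41 − 37 = 4 seconds off Deps → Deps becomes 4 seconds, finish becomes 37.

4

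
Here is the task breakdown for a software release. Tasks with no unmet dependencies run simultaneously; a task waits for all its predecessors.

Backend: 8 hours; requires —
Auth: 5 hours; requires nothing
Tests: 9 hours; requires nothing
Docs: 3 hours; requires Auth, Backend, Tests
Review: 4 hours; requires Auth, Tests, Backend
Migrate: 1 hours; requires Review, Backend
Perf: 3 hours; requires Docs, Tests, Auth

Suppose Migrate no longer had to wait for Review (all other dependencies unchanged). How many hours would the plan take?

Original critical path: Tests→Docs→Perf = 9+3+3 = 15 ⇒ 15 hours.
Without Review→Migrate, Migrate's earliest start moves from 13 to 8.
New critical path: Tests→Docs→Perf = 9+3+3 = 15 ⇒ 15 hours.

15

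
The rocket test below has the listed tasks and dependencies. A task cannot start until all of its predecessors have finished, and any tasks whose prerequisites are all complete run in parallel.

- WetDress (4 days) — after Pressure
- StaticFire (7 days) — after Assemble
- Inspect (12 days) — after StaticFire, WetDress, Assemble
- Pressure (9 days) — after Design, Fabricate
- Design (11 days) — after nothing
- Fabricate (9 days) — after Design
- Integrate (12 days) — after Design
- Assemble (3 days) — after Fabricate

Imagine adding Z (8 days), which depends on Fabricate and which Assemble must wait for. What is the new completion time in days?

50

Originally the job takes 45 days.
With Z inserted, Assemble now waits for max(Fabricate, Z).
New critical path: Design→Fabricate→Z→Assemble→StaticFire→Inspect = 11+9+8+3+7+12 = 50 ⇒ 50 days.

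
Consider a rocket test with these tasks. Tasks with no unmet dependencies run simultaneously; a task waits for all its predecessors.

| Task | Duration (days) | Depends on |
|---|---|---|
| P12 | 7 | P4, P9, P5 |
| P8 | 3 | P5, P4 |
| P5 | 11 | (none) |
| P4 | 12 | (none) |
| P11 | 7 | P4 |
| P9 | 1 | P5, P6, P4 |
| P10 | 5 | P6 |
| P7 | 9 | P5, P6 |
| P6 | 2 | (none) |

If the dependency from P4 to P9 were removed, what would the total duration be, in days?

20

With the dependency in place, P4→P9→P12 = 12+1+7 = 20 sets the finish at 20 days.
Without P4→P9, P9's earliest start moves from 12 to 11.
New critical path: P5→P7 = 11+9 = 20 ⇒ 20 days.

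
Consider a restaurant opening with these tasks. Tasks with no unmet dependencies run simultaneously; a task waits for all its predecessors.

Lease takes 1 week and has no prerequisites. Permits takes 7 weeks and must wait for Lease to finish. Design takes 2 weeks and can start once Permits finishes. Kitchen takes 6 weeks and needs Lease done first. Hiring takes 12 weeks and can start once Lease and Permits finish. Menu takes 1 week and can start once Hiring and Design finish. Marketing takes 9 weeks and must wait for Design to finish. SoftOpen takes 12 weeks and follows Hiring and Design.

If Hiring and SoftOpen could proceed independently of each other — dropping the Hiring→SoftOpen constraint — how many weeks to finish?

Before: longest chain Lease→Permits→Hiring→SoftOpen = 1+7+12+12 = 32, finish 32.
Without Hiring→SoftOpen, SoftOpen's earliest start moves from 20 to 10.
The longest chain is now Lease→Permits→Design→SoftOpen = 1+7+2+12 = 22, so the plan takes 22 weeks.

22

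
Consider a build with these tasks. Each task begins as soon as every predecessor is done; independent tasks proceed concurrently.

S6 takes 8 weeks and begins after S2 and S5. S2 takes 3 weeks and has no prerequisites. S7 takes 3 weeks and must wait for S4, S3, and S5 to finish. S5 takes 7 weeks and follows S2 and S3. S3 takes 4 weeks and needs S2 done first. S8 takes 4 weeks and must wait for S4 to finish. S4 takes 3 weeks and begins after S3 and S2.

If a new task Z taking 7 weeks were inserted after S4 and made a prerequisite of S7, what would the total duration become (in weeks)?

Originally the job takes 22 weeks.
With Z inserted, S7 now waits for max(S4, S3, S5, Z).
New critical path: S2→S3→S5→S6 = 3+4+7+8 = 22 ⇒ 22 weeks.

22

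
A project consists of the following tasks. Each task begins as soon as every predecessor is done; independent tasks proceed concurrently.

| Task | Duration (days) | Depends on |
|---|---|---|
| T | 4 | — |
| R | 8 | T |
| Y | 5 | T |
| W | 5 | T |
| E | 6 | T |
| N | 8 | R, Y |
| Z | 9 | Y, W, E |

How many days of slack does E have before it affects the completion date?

1

Critical path: T→R→N = 4+8+8 = 20, so the finish is 20 days.
Longest path through E: 19 days (earliest finish 10, latest finish 11).
Slack of E = 5 − 4 = 1 day.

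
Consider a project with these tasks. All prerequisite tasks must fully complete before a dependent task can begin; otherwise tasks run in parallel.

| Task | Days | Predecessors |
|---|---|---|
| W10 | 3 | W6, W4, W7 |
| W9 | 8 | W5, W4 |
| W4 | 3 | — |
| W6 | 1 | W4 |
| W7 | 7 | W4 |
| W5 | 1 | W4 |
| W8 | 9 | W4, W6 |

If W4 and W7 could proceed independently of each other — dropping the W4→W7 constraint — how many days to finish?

13

With the dependency in place, W4→W6→W8 = 3+1+9 = 13 sets the finish at 13 days.
Without W4→W7, W7's earliest start moves from 3 to 0.
The longest chain is now W4→W6→W8 = 3+1+9 = 13, so the job takes 13 days.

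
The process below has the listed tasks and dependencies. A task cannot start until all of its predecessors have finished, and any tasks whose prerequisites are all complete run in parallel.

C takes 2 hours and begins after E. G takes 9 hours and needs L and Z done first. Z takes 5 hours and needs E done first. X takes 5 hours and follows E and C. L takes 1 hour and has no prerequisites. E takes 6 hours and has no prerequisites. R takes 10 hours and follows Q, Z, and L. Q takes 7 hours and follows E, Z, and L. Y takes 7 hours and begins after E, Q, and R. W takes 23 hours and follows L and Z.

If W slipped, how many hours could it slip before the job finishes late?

E→Z→Q→R→Y = 6+5+7+10+7 = 35 sets the makespan at 35 hours.
The longest chain containing W totals 34 hours.
So W can slip 35 − 34 = 1 hour.

1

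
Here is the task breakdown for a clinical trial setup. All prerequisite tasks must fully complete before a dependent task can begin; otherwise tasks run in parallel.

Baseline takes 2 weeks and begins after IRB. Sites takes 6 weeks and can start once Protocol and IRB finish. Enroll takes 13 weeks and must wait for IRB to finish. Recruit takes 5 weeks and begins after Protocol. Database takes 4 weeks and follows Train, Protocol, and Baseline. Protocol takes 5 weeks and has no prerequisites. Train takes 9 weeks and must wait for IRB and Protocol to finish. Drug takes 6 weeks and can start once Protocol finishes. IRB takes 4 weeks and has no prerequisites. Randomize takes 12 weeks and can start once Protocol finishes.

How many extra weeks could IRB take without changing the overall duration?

1

The longest chain is Protocol→Train→Database = 5+9+4 = 18; overall finish 18 weeks.
IRB finishes as early as 4 and must finish by 5.
Slack of IRB = 1 − 0 = 1 week.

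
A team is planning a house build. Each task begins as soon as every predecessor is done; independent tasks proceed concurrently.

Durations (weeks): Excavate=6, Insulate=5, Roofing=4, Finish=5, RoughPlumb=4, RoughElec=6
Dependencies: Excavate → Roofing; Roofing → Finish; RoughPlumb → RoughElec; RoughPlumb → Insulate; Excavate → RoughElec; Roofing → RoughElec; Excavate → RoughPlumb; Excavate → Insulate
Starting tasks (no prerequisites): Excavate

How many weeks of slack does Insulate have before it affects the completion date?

Excavate→Roofing→RoughElec = 6+4+6 = 16 sets the makespan at 16 weeks.
The longest chain containing Insulate totals 15 weeks.
So Insulate can slip 16 − 15 = 1 week.

1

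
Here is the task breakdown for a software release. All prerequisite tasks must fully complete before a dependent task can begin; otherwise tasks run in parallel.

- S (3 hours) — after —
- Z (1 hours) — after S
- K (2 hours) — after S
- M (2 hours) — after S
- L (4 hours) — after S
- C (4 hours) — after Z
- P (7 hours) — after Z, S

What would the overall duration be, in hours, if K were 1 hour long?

11

Critical path before the change: S→Z→P = 3+1+7 = 11 giving 11 hours.
K is off the critical path — its longest chain is 5 hours, giving 6 of slack.
No other chain overtakes it, so the finish is 11 hours.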